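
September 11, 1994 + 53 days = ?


November 3, 1994

Start: September 11, 1994
Add 53 days
September 11 → October 1: 30 - 11 + 1 = 20 days (53 - 20 = 33 left)
October 1 → November 1: 31 - 1 + 1 = 31 days (33 - 31 = 2 left)
November 1 + 2 = November 3, 1994


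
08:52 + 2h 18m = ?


Start: 532 minutes from midnight
Add: 138 minutes
Total: 670 minutes
Hours: 670 ÷ 60 = 11 remainder 10

11:10


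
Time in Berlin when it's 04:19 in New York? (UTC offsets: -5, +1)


Time difference = UTC+1 - UTC-5 = +6 hours
New hour = (4 + 6) mod 24
= 10 mod 24 = 10
Minutes unchanged → 10:19

10:19


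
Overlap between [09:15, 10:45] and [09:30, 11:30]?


Meeting A: 555-645 (in minutes from midnight)
Meeting B: 570-690
Overlap start = max(555, 570) = 570
Overlap end = min(645, 690) = 645
Overlap = max(0, 645 - 570) = 75 min

75 minutes


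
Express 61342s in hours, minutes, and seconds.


Hours: 61342 ÷ 3600 = 17 remainder 142
Minutes: 142 ÷ 60 = 2 remainder 22
Seconds: 22

17h 2m 22s


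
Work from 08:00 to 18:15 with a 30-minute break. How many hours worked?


9h 45m (585 minutes)

Total time = (18×60+15) - (8×60+0)
= 1095 - 480 = 615 min
Minus break: 615 - 30 = 585 min
= 9h 45m


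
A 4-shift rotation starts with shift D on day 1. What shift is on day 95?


Shifts: A, B, C, D
Start: D (index 3)
Day 95: (3 + 95 - 1) mod 4
= 97 mod 4
= 1
Index 1 → shift B

Shift B


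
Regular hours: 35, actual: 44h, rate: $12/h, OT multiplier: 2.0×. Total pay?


Regular: 35h × $12 = $420.00
Overtime: 44 - 35 = 9h
OT pay: 9h × $12 × 2.0 = $216.00
Total = $420.00 + $216.00 = $636.00

$636.00


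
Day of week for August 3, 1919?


Sunday

Zeller's congruence:
q=3, m=8, k=19, j=19
h = (3 + ⌊13×9/5⌋ + 19 + ⌊19/4⌋ + ⌊19/4⌋ - 2×19) mod 7
= (3 + 23 + 19 + 4 + 4 - 38) mod 7
= 15 mod 7 = 1
h=1 → Sunday


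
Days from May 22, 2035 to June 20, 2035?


From May 22, 2035 to June 20, 2035
Rest of May 2035: 31 - 22 = 9
Days into June 2035: 20
Total = 9 + 20 = 29 days

29 days


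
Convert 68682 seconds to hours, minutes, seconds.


19h 4m 42s

Hours: 68682 ÷ 3600 = 19 remainder 282
Minutes: 282 ÷ 60 = 4 remainder 42
Seconds: 42


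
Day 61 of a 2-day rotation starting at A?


Shift A

Shifts: A, B
Start: A (index 0)
Day 61: (0 + 61 - 1) mod 2
= 60 mod 2
= 0
Index 0 → shift A


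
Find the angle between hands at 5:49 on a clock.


Hour hand = 5×30 + 49×0.5 = 174.5°
Minute hand = 49×6 = 294°
Difference = |174.5 - 294| = 119.5°

119.5°


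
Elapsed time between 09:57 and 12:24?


End time in minutes: 12×60 + 24 = 744
Start time in minutes: 9×60 + 57 = 597
Difference = 744 - 597 = 147 minutes
= 2 hours 27 minutes

2h 27m


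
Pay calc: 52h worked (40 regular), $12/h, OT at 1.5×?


Regular: 40h × $12 = $480.00
Overtime: 52 - 40 = 12h
OT pay: 12h × $12 × 1.5 = $216.00
Total = $480.00 + $216.00 = $696.00

$696.00


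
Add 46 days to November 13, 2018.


Start: November 13, 2018
Add 46 days
November 13 → December 1: 30 - 13 + 1 = 18 days (46 - 18 = 28 left)
December 1 + 28 = December 29, 2018

December 29, 2018


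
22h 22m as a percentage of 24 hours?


Total minutes: 22×60 + 22 = 1342
Day = 24×60 = 1440 minutes
Fraction = 1342/1440 ≈ 0.9319
As a percentage: 1342/1440 × 100 ≈ 93.19%

0.9319 (93.19%)


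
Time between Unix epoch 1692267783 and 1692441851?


Difference = 1692441851 - 1692267783 = 174068 seconds
In hours: 174068 / 3600 ≈ 48.4
In days: 174068 / 86400 ≈ 2.01

174068 seconds (48.4 hours / 2.01 days)


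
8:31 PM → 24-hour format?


20:31

Input: 8:31 PM
PM: 8 + 12 = 20


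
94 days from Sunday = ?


Wednesday

Start: Sunday (index 6)
(6 + 94) mod 7
= 100 mod 7
= 2
Index 2 → Wednesday


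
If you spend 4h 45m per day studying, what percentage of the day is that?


19.8%

Time: 285 minutes
Day: 1440 minutes
Percentage = (285/1440) × 100 ≈ 19.8%


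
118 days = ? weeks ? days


16 weeks 6 days

Weeks: 118 ÷ 7 = 16 remainder 6


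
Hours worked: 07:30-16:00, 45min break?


Total time = (16×60+0) - (7×60+30)
= 960 - 450 = 510 min
Minus break: 510 - 45 = 465 min
= 7h 45m

7h 45m (465 minutes)


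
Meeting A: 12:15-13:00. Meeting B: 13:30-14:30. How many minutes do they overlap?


Meeting A: 735-780 (in minutes from midnight)
Meeting B: 810-870
Overlap start = max(735, 810) = 810
Overlap end = min(780, 870) = 780
Overlap = max(0, 780 - 810) = 0 min

0 minutes


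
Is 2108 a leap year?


Yes

Rules: divisible by 4 AND (not by 100 OR by 400)
2108 ÷ 4 = 527 exactly → divisible by 4
2108 ÷ 100 = 21 remainder 8 → not divisible by 100
Divisible by 4 but not by 100 → leap year


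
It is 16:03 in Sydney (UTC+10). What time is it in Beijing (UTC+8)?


Time difference = UTC+8 - UTC+10 = -2 hours
New hour = (16 -2) mod 24
= 14 mod 24 = 14
Minutes unchanged → 14:03

14:03


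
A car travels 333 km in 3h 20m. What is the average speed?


Distance: 333 km
Time: 3h 20m = 200 min = 200/60 = 10/3 hours
Speed = 333 ÷ (10/3) = 333 × 3 / 10 = 999/10 = 99.9 km/h

99.9 km/h


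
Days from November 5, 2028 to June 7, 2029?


From November 5, 2028 to June 7, 2029
Rest of November 2028: 30 - 5 = 25
Full months: December 31, January 31, February 2029 28, March 31, April 30, May 31
Days into June 2029: 7
Total = 25 + 31 + 31 + 28 + 31 + 30 + 31 + 7 = 214 days

214 days


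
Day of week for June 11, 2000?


Sunday

Zeller's congruence:
q=11, m=6, k=0, j=20
h = (11 + ⌊13×7/5⌋ + 0 + ⌊0/4⌋ + ⌊20/4⌋ - 2×20) mod 7
= (11 + 18 + 0 + 0 + 5 - 40) mod 7
= -6 mod 7 = 1
h=1 → Sunday


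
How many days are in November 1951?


Month: November (month 11)
November has 30 days

30 days


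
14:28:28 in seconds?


52108 seconds

Hours: 14 × 3600 = 50400
Minutes: 28 × 60 = 1680
Seconds: 28
Total = 50400 + 1680 + 28 = 52108


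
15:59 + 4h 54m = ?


20:53

Start: 959 minutes from midnight
Add: 294 minutes
Total: 1253 minutes
Hours: 1253 ÷ 60 = 20 remainder 53


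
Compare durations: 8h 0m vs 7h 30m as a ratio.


16:15 (1.07)

Duration 1: 480 minutes
Duration 2: 450 minutes
Ratio = 480:450
GCD = 30
Simplified = 16:15
As a decimal: 16/15 ≈ 1.07


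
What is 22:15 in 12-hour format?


Hour: 22
22 - 12 = 10 → PM

10:15 PM


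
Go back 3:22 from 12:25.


Start: 745 minutes from midnight
Subtract: 202 minutes
Remaining: 745 - 202 = 543
Hours: 9, Minutes: 3

09:03


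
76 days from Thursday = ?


Start: Thursday (index 3)
(3 + 76) mod 7
= 79 mod 7
= 2
Index 2 → Wednesday

Wednesday


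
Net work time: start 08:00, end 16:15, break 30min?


Total time = (16×60+15) - (8×60+0)
= 975 - 480 = 495 min
Minus break: 495 - 30 = 465 min
= 7h 45m

7h 45m (465 minutes)


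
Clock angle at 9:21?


Hour hand = 9×30 + 21×0.5 = 280.5°
Minute hand = 21×6 = 126°
Difference = |280.5 - 126| = 154.5°

154.5°


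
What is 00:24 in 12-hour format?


12:24 AM

Hour: 0
0 → 12 AM (midnight)


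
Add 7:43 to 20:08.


03:51 (next day)

Start: 1208 minutes from midnight
Add: 463 minutes
Total: 1671 minutes
Hours: 1671 ÷ 60 = 27 remainder 51
27 ≥ 24 → 27 - 24 = 3 (next day)


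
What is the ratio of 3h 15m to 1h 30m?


Duration 1: 195 minutes
Duration 2: 90 minutes
Ratio = 195:90
GCD = 15
Simplified = 13:6
As a decimal: 13/6 ≈ 2.17

13:6 (2.17)


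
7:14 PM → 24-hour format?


19:14

Input: 7:14 PM
PM: 7 + 12 = 19


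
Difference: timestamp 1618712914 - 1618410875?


Difference = 1618712914 - 1618410875 = 302039 seconds
In hours: 302039 / 3600 ≈ 83.9
In days: 302039 / 86400 ≈ 3.50

302039 seconds (83.9 hours / 3.50 days)


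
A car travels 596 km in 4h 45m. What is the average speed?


125.5 km/h

Distance: 596 km
Time: 4h 45m = 285 min = 285/60 = 19/4 hours
Speed = 596 ÷ (19/4) = 596 × 4 / 19 = 2384/19 ≈ 125.5 km/h


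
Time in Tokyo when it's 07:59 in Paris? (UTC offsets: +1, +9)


Time difference = UTC+9 - UTC+1 = +8 hours
New hour = (7 + 8) mod 24
= 15 mod 24 = 15
Minutes unchanged → 15:59

15:59


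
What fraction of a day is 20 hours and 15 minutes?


Total minutes: 20×60 + 15 = 1215
Day = 24×60 = 1440 minutes
Fraction = 1215/1440 ≈ 0.8438
As a percentage: 1215/1440 × 100 ≈ 84.38%

0.8438 (84.38%)


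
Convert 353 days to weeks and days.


50 weeks 3 days

Weeks: 353 ÷ 7 = 50 remainder 3


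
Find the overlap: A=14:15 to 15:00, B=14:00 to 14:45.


30 minutes

Meeting A: 855-900 (in minutes from midnight)
Meeting B: 840-885
Overlap start = max(855, 840) = 855
Overlap end = min(900, 885) = 885
Overlap = max(0, 885 - 855) = 30 min


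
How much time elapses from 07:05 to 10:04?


End time in minutes: 10×60 + 4 = 604
Start time in minutes: 7×60 + 5 = 425
Difference = 604 - 425 = 179 minutes
= 2 hours 59 minutes

2h 59m


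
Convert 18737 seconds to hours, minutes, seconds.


5h 12m 17s

Hours: 18737 ÷ 3600 = 5 remainder 737
Minutes: 737 ÷ 60 = 12 remainder 17
Seconds: 17


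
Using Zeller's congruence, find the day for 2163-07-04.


Zeller's congruence:
q=4, m=7, k=63, j=21
h = (4 + ⌊13×8/5⌋ + 63 + ⌊63/4⌋ + ⌊21/4⌋ - 2×21) mod 7
= (4 + 20 + 63 + 15 + 5 - 42) mod 7
= 65 mod 7 = 2
h=2 → Monday

Monday


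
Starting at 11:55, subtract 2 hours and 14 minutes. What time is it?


09:41

Start: 715 minutes from midnight
Subtract: 134 minutes
Remaining: 715 - 134 = 581
Hours: 9, Minutes: 41


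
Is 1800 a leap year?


No

Rules: divisible by 4 AND (not by 100 OR by 400)
1800 ÷ 4 = 450 exactly → divisible by 4
1800 ÷ 100 = 18 exactly → divisible by 100
1800 ÷ 400 = 4 remainder 200 → not divisible by 400
Divisible by 100 but not by 400 → not a leap year


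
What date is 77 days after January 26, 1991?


Start: January 26, 1991
Add 77 days
January 26 → February 1: 31 - 26 + 1 = 6 days (77 - 6 = 71 left)
February 1 → March 1: 28 - 1 + 1 = 28 days (71 - 28 = 43 left)
March 1 → April 1: 31 - 1 + 1 = 31 days (43 - 31 = 12 left)
April 1 + 12 = April 13, 1991

April 13, 1991


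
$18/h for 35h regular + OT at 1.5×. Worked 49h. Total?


Regular: 35h × $18 = $630.00
Overtime: 49 - 35 = 14h
OT pay: 14h × $18 × 1.5 = $378.00
Total = $630.00 + $378.00 = $1008.00

$1008.00


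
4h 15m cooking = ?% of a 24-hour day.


17.7%

Time: 255 minutes
Day: 1440 minutes
Percentage = (255/1440) × 100 ≈ 17.7%


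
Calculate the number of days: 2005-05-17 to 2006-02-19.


278 days

From May 17, 2005 to February 19, 2006
Rest of May 2005: 31 - 17 = 14
Full months: June 30, July 31, August 31, September 30, October 31, November 30, December 31, January 31
Days into February 2006: 19
Total = 14 + 30 + 31 + 31 + 30 + 31 + 30 + 31 + 31 + 19 = 278 days


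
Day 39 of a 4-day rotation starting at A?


Shifts: A, B, C, D
Start: A (index 0)
Day 39: (0 + 39 - 1) mod 4
= 38 mod 4
= 2
Index 2 → shift C

Shift C


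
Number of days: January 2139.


Month: January (month 1)
January has 31 days

31 days


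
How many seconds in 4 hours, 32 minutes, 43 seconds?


Hours: 4 × 3600 = 14400
Minutes: 32 × 60 = 1920
Seconds: 43
Total = 14400 + 1920 + 43 = 16363

16363 seconds


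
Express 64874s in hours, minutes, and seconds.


Hours: 64874 ÷ 3600 = 18 remainder 74
Minutes: 74 ÷ 60 = 1 remainder 14
Seconds: 14

18h 1m 14s


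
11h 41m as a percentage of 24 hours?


0.4868 (48.68%)

Total minutes: 11×60 + 41 = 701
Day = 24×60 = 1440 minutes
Fraction = 701/1440 ≈ 0.4868
As a percentage: 701/1440 × 100 ≈ 48.68%


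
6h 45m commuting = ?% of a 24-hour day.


28.1%

Time: 405 minutes
Day: 1440 minutes
Percentage = (405/1440) × 100 ≈ 28.1%


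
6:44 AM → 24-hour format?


06:44

Input: 6:44 AM
AM hour stays: 6


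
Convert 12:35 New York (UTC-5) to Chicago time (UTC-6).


Time difference = UTC-6 - UTC-5 = -1 hours
New hour = (12 -1) mod 24
= 11 mod 24 = 11
Minutes unchanged → 11:35

11:35


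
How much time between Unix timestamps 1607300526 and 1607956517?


Difference = 1607956517 - 1607300526 = 655991 seconds
In hours: 655991 / 3600 ≈ 182.2
In days: 655991 / 86400 ≈ 7.59

655991 seconds (182.2 hours / 7.59 days)


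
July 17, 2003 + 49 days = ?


Start: July 17, 2003
Add 49 days
July 17 → August 1: 31 - 17 + 1 = 15 days (49 - 15 = 34 left)
August 1 → September 1: 31 - 1 + 1 = 31 days (34 - 31 = 3 left)
September 1 + 3 = September 4, 2003

September 4, 2003


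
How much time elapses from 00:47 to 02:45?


1h 58m

End time in minutes: 2×60 + 45 = 165
Start time in minutes: 0×60 + 47 = 47
Difference = 165 - 47 = 118 minutes
= 1 hours 58 minutes


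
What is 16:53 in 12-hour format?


4:53 PM

Hour: 16
16 - 12 = 4 → PM


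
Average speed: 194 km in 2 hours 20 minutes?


83.1 km/h

Distance: 194 km
Time: 2h 20m = 140 min = 140/60 = 7/3 hours
Speed = 194 ÷ (7/3) = 194 × 3 / 7 = 582/7 ≈ 83.1 km/h


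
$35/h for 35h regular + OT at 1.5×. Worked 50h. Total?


$2012.50

Regular: 35h × $35 = $1225.00
Overtime: 50 - 35 = 15h
OT pay: 15h × $35 × 1.5 = $787.50
Total = $1225.00 + $787.50 = $2012.50


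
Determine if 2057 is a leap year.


Rules: divisible by 4 AND (not by 100 OR by 400)
2057 ÷ 4 = 514 remainder 1 → not divisible by 4
Not divisible by 4 → not a leap year

No


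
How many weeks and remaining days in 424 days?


Weeks: 424 ÷ 7 = 60 remainder 4

60 weeks 4 days


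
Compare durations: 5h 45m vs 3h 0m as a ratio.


Duration 1: 345 minutes
Duration 2: 180 minutes
Ratio = 345:180
GCD = 15
Simplified = 23:12
As a decimal: 23/12 ≈ 1.92

23:12 (1.92)


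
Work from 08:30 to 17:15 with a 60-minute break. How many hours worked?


Total time = (17×60+15) - (8×60+30)
= 1035 - 510 = 525 min
Minus break: 525 - 60 = 465 min
= 7h 45m

7h 45m (465 minutes)


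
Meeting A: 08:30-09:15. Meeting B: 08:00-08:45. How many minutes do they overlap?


15 minutes

Meeting A: 510-555 (in minutes from midnight)
Meeting B: 480-525
Overlap start = max(510, 480) = 510
Overlap end = min(555, 525) = 525
Overlap = max(0, 525 - 510) = 15 min


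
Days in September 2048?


Month: September (month 9)
September has 30 days

30 days


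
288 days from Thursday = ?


Start: Thursday (index 3)
(3 + 288) mod 7
= 291 mod 7
= 4
Index 4 → Friday

Friday


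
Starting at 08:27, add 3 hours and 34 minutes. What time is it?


Start: 507 minutes from midnight
Add: 214 minutes
Total: 721 minutes
Hours: 721 ÷ 60 = 12 remainder 1

12:01


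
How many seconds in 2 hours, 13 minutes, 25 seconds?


Hours: 2 × 3600 = 7200
Minutes: 13 × 60 = 780
Seconds: 25
Total = 7200 + 780 + 25 = 8005

8005 seconds


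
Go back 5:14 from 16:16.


11:02

Start: 976 minutes from midnight
Subtract: 314 minutes
Remaining: 976 - 314 = 662
Hours: 11, Minutes: 2


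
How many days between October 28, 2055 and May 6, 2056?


191 days

From October 28, 2055 to May 6, 2056
Rest of October 2055: 31 - 28 = 3
Full months: November 30, December 31, January 31, February 2056 29, March 31, April 30
Days into May 2056: 6
Total = 3 + 30 + 31 + 31 + 29 + 31 + 30 + 6 = 191 days


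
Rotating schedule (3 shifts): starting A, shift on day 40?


Shifts: A, B, C
Start: A (index 0)
Day 40: (0 + 40 - 1) mod 3
= 39 mod 3
= 0
Index 0 → shift A

Shift A


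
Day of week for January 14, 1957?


Zeller's congruence:
q=14, m=13, k=56, j=19
h = (14 + ⌊13×14/5⌋ + 56 + ⌊56/4⌋ + ⌊19/4⌋ - 2×19) mod 7
= (14 + 36 + 56 + 14 + 4 - 38) mod 7
= 86 mod 7 = 2
h=2 → Monday

Monday


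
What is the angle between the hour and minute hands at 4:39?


Hour hand = 4×30 + 39×0.5 = 139.5°
Minute hand = 39×6 = 234°
Difference = |139.5 - 234| = 94.5°

94.5°


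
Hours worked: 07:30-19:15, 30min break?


Total time = (19×60+15) - (7×60+30)
= 1155 - 450 = 705 min
Minus break: 705 - 30 = 675 min
= 11h 15m

11h 15m (675 minutes)


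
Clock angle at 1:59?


65.5°

Hour hand = 1×30 + 59×0.5 = 59.5°
Minute hand = 59×6 = 354°
Difference = |59.5 - 354| = 294.5°
Since > 180°: 360 - 294.5 = 65.5°


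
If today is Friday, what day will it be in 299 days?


Start: Friday (index 4)
(4 + 299) mod 7
= 303 mod 7
= 2
Index 2 → Wednesday

Wednesday


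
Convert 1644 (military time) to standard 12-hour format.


Hour: 16
16 - 12 = 4 → PM

4:44 PM


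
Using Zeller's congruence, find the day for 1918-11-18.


Monday

Zeller's congruence:
q=18, m=11, k=18, j=19
h = (18 + ⌊13×12/5⌋ + 18 + ⌊18/4⌋ + ⌊19/4⌋ - 2×19) mod 7
= (18 + 31 + 18 + 4 + 4 - 38) mod 7
= 37 mod 7 = 2
h=2 → Monday


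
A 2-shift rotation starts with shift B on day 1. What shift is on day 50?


Shifts: A, B
Start: B (index 1)
Day 50: (1 + 50 - 1) mod 2
= 50 mod 2
= 0
Index 0 → shift A

Shift A


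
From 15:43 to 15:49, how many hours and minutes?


0h 6m

End time in minutes: 15×60 + 49 = 949
Start time in minutes: 15×60 + 43 = 943
Difference = 949 - 943 = 6 minutes
= 0 hours 6 minutes


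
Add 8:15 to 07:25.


15:40

Start: 445 minutes from midnight
Add: 495 minutes
Total: 940 minutes
Hours: 940 ÷ 60 = 15 remainder 40


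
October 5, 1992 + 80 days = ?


December 24, 1992

Start: October 5, 1992
Add 80 days
October 5 → November 1: 31 - 5 + 1 = 27 days (80 - 27 = 53 left)
November 1 → December 1: 30 - 1 + 1 = 30 days (53 - 30 = 23 left)
December 1 + 23 = December 24, 1992


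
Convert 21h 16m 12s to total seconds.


76572 seconds

Hours: 21 × 3600 = 75600
Minutes: 16 × 60 = 960
Seconds: 12
Total = 75600 + 960 + 12 = 76572


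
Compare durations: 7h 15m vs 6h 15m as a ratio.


29:25 (1.16)

Duration 1: 435 minutes
Duration 2: 375 minutes
Ratio = 435:375
GCD = 15
Simplified = 29:25
As a decimal: 29/25 = 1.16


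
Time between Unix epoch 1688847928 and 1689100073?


Difference = 1689100073 - 1688847928 = 252145 seconds
In hours: 252145 / 3600 ≈ 70.0
In days: 252145 / 86400 ≈ 2.92

252145 seconds (70.0 hours / 2.92 days)


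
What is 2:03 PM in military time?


14:03

Input: 2:03 PM
PM: 2 + 12 = 14


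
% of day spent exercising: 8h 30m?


35.4%

Time: 510 minutes
Day: 1440 minutes
Percentage = (510/1440) × 100 ≈ 35.4%


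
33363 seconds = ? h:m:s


9h 16m 3s

Hours: 33363 ÷ 3600 = 9 remainder 963
Minutes: 963 ÷ 60 = 16 remainder 3
Seconds: 3


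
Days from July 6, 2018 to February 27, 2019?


236 days

From July 6, 2018 to February 27, 2019
Rest of July 2018: 31 - 6 = 25
Full months: August 31, September 30, October 31, November 30, December 31, January 31
Days into February 2019: 27
Total = 25 + 31 + 30 + 31 + 30 + 31 + 31 + 27 = 236 days


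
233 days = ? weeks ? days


Weeks: 233 ÷ 7 = 33 remainder 2

33 weeks 2 days


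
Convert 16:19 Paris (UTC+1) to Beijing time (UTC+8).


23:19

Time difference = UTC+8 - UTC+1 = +7 hours
New hour = (16 + 7) mod 24
= 23 mod 24 = 23
Minutes unchanged → 23:19


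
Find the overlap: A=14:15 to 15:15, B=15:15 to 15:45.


Meeting A: 855-915 (in minutes from midnight)
Meeting B: 915-945
Overlap start = max(855, 915) = 915
Overlap end = min(915, 945) = 915
Overlap = max(0, 915 - 915) = 0 min

0 minutes


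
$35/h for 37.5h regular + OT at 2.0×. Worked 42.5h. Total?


Regular: 37.5h × $35 = $1312.50
Overtime: 42.5 - 37.5 = 5.0h
OT pay: 5.0h × $35 × 2.0 = $350.00
Total = $1312.50 + $350.00 = $1662.50

$1662.50


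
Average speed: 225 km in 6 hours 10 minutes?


36.5 km/h

Distance: 225 km
Time: 6h 10m = 370 min = 370/60 = 37/6 hours
Speed = 225 ÷ (37/6) = 225 × 6 / 37 = 1350/37 ≈ 36.5 km/h


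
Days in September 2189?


Month: September (month 9)
September has 30 days

30 days


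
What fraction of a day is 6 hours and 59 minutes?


0.2910 (29.10%)

Total minutes: 6×60 + 59 = 419
Day = 24×60 = 1440 minutes
Fraction = 419/1440 ≈ 0.2910
As a percentage: 419/1440 × 100 ≈ 29.10%


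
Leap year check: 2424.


Yes

Rules: divisible by 4 AND (not by 100 OR by 400)
2424 ÷ 4 = 606 exactly → divisible by 4
2424 ÷ 100 = 24 remainder 24 → not divisible by 100
Divisible by 4 but not by 100 → leap year


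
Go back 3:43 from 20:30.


Start: 1230 minutes from midnight
Subtract: 223 minutes
Remaining: 1230 - 223 = 1007
Hours: 16, Minutes: 47

16:47


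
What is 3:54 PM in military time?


15:54

Input: 3:54 PM
PM: 3 + 12 = 15


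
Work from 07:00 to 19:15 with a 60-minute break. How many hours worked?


Total time = (19×60+15) - (7×60+0)
= 1155 - 420 = 735 min
Minus break: 735 - 60 = 675 min
= 11h 15m

11h 15m (675 minutes)


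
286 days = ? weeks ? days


40 weeks 6 days

Weeks: 286 ÷ 7 = 40 remainder 6


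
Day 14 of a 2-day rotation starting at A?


Shift B

Shifts: A, B
Start: A (index 0)
Day 14: (0 + 14 - 1) mod 2
= 13 mod 2
= 1
Index 1 → shift B


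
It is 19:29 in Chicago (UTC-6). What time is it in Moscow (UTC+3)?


Time difference = UTC+3 - UTC-6 = +9 hours
New hour = (19 + 9) mod 24
= 28 mod 24 = 4
Minutes unchanged → 04:29; 28 ≥ 24 → next day

04:29 (next day)


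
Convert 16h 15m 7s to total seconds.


58507 seconds

Hours: 16 × 3600 = 57600
Minutes: 15 × 60 = 900
Seconds: 7
Total = 57600 + 900 + 7 = 58507


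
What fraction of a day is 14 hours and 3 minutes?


0.5854 (58.54%)

Total minutes: 14×60 + 3 = 843
Day = 24×60 = 1440 minutes
Fraction = 843/1440 ≈ 0.5854
As a percentage: 843/1440 × 100 ≈ 58.54%


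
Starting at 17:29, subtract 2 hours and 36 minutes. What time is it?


14:53

Start: 1049 minutes from midnight
Subtract: 156 minutes
Remaining: 1049 - 156 = 893
Hours: 14, Minutes: 53


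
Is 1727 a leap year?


Rules: divisible by 4 AND (not by 100 OR by 400)
1727 ÷ 4 = 431 remainder 3 → not divisible by 4
Not divisible by 4 → not a leap year

No


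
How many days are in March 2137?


31 days

Month: March (month 3)
March has 31 days


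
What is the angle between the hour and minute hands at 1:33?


151.5°

Hour hand = 1×30 + 33×0.5 = 46.5°
Minute hand = 33×6 = 198°
Difference = |46.5 - 198| = 151.5°


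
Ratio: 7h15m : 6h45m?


29:27 (1.07)

Duration 1: 435 minutes
Duration 2: 405 minutes
Ratio = 435:405
GCD = 15
Simplified = 29:27
As a decimal: 29/27 ≈ 1.07


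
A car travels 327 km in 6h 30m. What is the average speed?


Distance: 327 km
Time: 6h 30m = 390 min = 390/60 = 13/2 hours
Speed = 327 ÷ (13/2) = 327 × 2 / 13 = 654/13 ≈ 50.3 km/h

50.3 km/h


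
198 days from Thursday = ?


Saturday

Start: Thursday (index 3)
(3 + 198) mod 7
= 201 mod 7
= 5
Index 5 → Saturday


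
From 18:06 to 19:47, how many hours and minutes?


End time in minutes: 19×60 + 47 = 1187
Start time in minutes: 18×60 + 6 = 1086
Difference = 1187 - 1086 = 101 minutes
= 1 hours 41 minutes

1h 41m


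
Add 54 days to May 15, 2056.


Start: May 15, 2056
Add 54 days
May 15 → June 1: 31 - 15 + 1 = 17 days (54 - 17 = 37 left)
June 1 → July 1: 30 - 1 + 1 = 30 days (37 - 30 = 7 left)
July 1 + 7 = July 8, 2056

July 8, 2056


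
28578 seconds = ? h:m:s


Hours: 28578 ÷ 3600 = 7 remainder 3378
Minutes: 3378 ÷ 60 = 56 remainder 18
Seconds: 18

7h 56m 18s


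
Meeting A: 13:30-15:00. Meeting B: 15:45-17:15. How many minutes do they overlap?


Meeting A: 810-900 (in minutes from midnight)
Meeting B: 945-1035
Overlap start = max(810, 945) = 945
Overlap end = min(900, 1035) = 900
Overlap = max(0, 900 - 945) = 0 min

0 minutes


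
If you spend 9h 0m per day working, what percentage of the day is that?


Time: 540 minutes
Day: 1440 minutes
Percentage = (540/1440) × 100 = 37.5%

37.5%


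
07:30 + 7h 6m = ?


Start: 450 minutes from midnight
Add: 426 minutes
Total: 876 minutes
Hours: 876 ÷ 60 = 14 remainder 36

14:36


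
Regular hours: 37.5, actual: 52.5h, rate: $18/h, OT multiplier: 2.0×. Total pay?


Regular: 37.5h × $18 = $675.00
Overtime: 52.5 - 37.5 = 15.0h
OT pay: 15.0h × $18 × 2.0 = $540.00
Total = $675.00 + $540.00 = $1215.00

$1215.00


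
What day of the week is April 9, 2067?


Zeller's congruence:
q=9, m=4, k=67, j=20
h = (9 + ⌊13×5/5⌋ + 67 + ⌊67/4⌋ + ⌊20/4⌋ - 2×20) mod 7
= (9 + 13 + 67 + 16 + 5 - 40) mod 7
= 70 mod 7 = 0
h=0 → Saturday

Saturday


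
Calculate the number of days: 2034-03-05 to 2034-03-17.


From March 5, 2034 to March 17, 2034
Same month: 17 - 5 = 12 days

12 days


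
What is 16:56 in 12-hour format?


Hour: 16
16 - 12 = 4 → PM

4:56 PM


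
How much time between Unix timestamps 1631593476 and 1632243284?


649808 seconds (180.5 hours / 7.52 days)

Difference = 1632243284 - 1631593476 = 649808 seconds
In hours: 649808 / 3600 ≈ 180.5
In days: 649808 / 86400 ≈ 7.52


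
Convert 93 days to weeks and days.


13 weeks 2 days

Weeks: 93 ÷ 7 = 13 remainder 2


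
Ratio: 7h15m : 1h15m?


Duration 1: 435 minutes
Duration 2: 75 minutes
Ratio = 435:75
GCD = 15
Simplified = 29:5
As a decimal: 29/5 = 5.80

29:5 (5.80)


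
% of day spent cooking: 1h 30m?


Time: 90 minutes
Day: 1440 minutes
Percentage = (90/1440) × 100 ≈ 6.3%

6.3%


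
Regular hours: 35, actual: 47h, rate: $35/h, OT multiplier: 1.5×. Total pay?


Regular: 35h × $35 = $1225.00
Overtime: 47 - 35 = 12h
OT pay: 12h × $35 × 1.5 = $630.00
Total = $1225.00 + $630.00 = $1855.00

$1855.00


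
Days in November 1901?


Month: November (month 11)
November has 30 days

30 days


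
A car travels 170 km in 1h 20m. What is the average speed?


Distance: 170 km
Time: 1h 20m = 80 min = 80/60 = 4/3 hours
Speed = 170 ÷ (4/3) = 170 × 3 / 4 = 510/4 = 127.5 km/h

127.5 km/h


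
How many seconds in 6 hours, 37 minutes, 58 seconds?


23878 seconds

Hours: 6 × 3600 = 21600
Minutes: 37 × 60 = 2220
Seconds: 58
Total = 21600 + 2220 + 58 = 23878


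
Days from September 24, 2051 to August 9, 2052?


From September 24, 2051 to August 9, 2052
Rest of September 2051: 30 - 24 = 6
Full months: October 31, November 30, December 31, January 31, February 2052 29, March 31, April 30, May 31, June 30, July 31
Days into August 2052: 9
Total = 6 + 31 + 30 + 31 + 31 + 29 + 31 + 30 + 31 + 30 + 31 + 9 = 320 days

320 days


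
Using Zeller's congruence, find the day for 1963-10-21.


Zeller's congruence:
q=21, m=10, k=63, j=19
h = (21 + ⌊13×11/5⌋ + 63 + ⌊63/4⌋ + ⌊19/4⌋ - 2×19) mod 7
= (21 + 28 + 63 + 15 + 4 - 38) mod 7
= 93 mod 7 = 2
h=2 → Monday

Monday


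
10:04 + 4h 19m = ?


Start: 604 minutes from midnight
Add: 259 minutes
Total: 863 minutes
Hours: 863 ÷ 60 = 14 remainder 23

14:23


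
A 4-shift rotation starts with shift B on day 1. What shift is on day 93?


Shift B

Shifts: A, B, C, D
Start: B (index 1)
Day 93: (1 + 93 - 1) mod 4
= 93 mod 4
= 1
Index 1 → shift B


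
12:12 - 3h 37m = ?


Start: 732 minutes from midnight
Subtract: 217 minutes
Remaining: 732 - 217 = 515
Hours: 8, Minutes: 35

08:35


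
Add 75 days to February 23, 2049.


May 9, 2049

Start: February 23, 2049
Add 75 days
February 23 → March 1: 28 - 23 + 1 = 6 days (75 - 6 = 69 left)
March 1 → April 1: 31 - 1 + 1 = 31 days (69 - 31 = 38 left)
April 1 → May 1: 30 - 1 + 1 = 30 days (38 - 30 = 8 left)
May 1 + 8 = May 9, 2049


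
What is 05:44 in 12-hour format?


Hour: 5
5 < 12 → AM

5:44 AM


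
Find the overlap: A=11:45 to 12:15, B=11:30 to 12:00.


Meeting A: 705-735 (in minutes from midnight)
Meeting B: 690-720
Overlap start = max(705, 690) = 705
Overlap end = min(735, 720) = 720
Overlap = max(0, 720 - 705) = 15 min

15 minutes


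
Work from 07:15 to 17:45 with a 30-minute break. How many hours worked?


Total time = (17×60+45) - (7×60+15)
= 1065 - 435 = 630 min
Minus break: 630 - 30 = 600 min
= 10h 0m

10h 0m (600 minutes)


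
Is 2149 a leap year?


Rules: divisible by 4 AND (not by 100 OR by 400)
2149 ÷ 4 = 537 remainder 1 → not divisible by 4
Not divisible by 4 → not a leap year

No


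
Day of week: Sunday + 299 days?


Friday

Start: Sunday (index 6)
(6 + 299) mod 7
= 305 mod 7
= 4
Index 4 → Friday


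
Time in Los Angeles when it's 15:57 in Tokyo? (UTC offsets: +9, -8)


Time difference = UTC-8 - UTC+9 = -17 hours
New hour = (15 -17) mod 24
= -2 mod 24 = 22
Minutes unchanged → 22:57; -2 < 0 → previous day

22:57 (previous day)


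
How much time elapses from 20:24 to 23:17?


End time in minutes: 23×60 + 17 = 1397
Start time in minutes: 20×60 + 24 = 1224
Difference = 1397 - 1224 = 173 minutes
= 2 hours 53 minutes

2h 53m


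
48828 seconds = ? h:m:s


13h 33m 48s

Hours: 48828 ÷ 3600 = 13 remainder 2028
Minutes: 2028 ÷ 60 = 33 remainder 48
Seconds: 48


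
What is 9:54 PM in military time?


21:54

Input: 9:54 PM
PM: 9 + 12 = 21


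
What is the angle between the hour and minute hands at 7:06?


177.0°

Hour hand = 7×30 + 6×0.5 = 213.0°
Minute hand = 6×6 = 36°
Difference = |213.0 - 36| = 177.0°


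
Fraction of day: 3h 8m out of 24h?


0.1306 (13.06%)

Total minutes: 3×60 + 8 = 188
Day = 24×60 = 1440 minutes
Fraction = 188/1440 ≈ 0.1306
As a percentage: 188/1440 × 100 ≈ 13.06%


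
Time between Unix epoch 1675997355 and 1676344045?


Difference = 1676344045 - 1675997355 = 346690 seconds
In hours: 346690 / 3600 ≈ 96.3
In days: 346690 / 86400 ≈ 4.01

346690 seconds (96.3 hours / 4.01 days)


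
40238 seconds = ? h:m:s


Hours: 40238 ÷ 3600 = 11 remainder 638
Minutes: 638 ÷ 60 = 10 remainder 38
Seconds: 38

11h 10m 38s


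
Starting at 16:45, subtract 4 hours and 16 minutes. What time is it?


12:29

Start: 1005 minutes from midnight
Subtract: 256 minutes
Remaining: 1005 - 256 = 749
Hours: 12, Minutes: 29


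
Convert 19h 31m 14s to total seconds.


70274 seconds

Hours: 19 × 3600 = 68400
Minutes: 31 × 60 = 1860
Seconds: 14
Total = 68400 + 1860 + 14 = 70274


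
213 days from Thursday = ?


Sunday

Start: Thursday (index 3)
(3 + 213) mod 7
= 216 mod 7
= 6
Index 6 → Sunday


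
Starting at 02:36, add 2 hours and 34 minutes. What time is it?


05:10

Start: 156 minutes from midnight
Add: 154 minutes
Total: 310 minutes
Hours: 310 ÷ 60 = 5 remainder 10


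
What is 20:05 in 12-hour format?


8:05 PM

Hour: 20
20 - 12 = 8 → PM


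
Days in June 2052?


Month: June (month 6)
June has 30 days

30 days


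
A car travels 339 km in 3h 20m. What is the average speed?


Distance: 339 km
Time: 3h 20m = 200 min = 200/60 = 10/3 hours
Speed = 339 ÷ (10/3) = 339 × 3 / 10 = 1017/10 = 101.7 km/h

101.7 km/h


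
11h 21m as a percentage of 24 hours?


0.4729 (47.29%)

Total minutes: 11×60 + 21 = 681
Day = 24×60 = 1440 minutes
Fraction = 681/1440 ≈ 0.4729
As a percentage: 681/1440 × 100 ≈ 47.29%


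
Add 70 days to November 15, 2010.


January 24, 2011

Start: November 15, 2010
Add 70 days
November 15 → December 1: 30 - 15 + 1 = 16 days (70 - 16 = 54 left)
December 1 → January 1: 31 - 1 + 1 = 31 days (54 - 31 = 23 left)
January 1 + 23 = January 24, 2011


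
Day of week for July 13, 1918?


Zeller's congruence:
q=13, m=7, k=18, j=19
h = (13 + ⌊13×8/5⌋ + 18 + ⌊18/4⌋ + ⌊19/4⌋ - 2×19) mod 7
= (13 + 20 + 18 + 4 + 4 - 38) mod 7
= 21 mod 7 = 0
h=0 → Saturday

Saturday


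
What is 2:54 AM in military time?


Input: 2:54 AM
AM hour stays: 2

02:54


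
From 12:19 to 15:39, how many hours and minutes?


End time in minutes: 15×60 + 39 = 939
Start time in minutes: 12×60 + 19 = 739
Difference = 939 - 739 = 200 minutes
= 3 hours 20 minutes

3h 20m


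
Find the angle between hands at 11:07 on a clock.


Hour hand = 11×30 + 7×0.5 = 333.5°
Minute hand = 7×6 = 42°
Difference = |333.5 - 42| = 291.5°
Since > 180°: 360 - 291.5 = 68.5°

68.5°


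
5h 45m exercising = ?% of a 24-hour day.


24.0%

Time: 345 minutes
Day: 1440 minutes
Percentage = (345/1440) × 100 ≈ 24.0%


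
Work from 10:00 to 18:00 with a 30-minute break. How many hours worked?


Total time = (18×60+0) - (10×60+0)
= 1080 - 600 = 480 min
Minus break: 480 - 30 = 450 min
= 7h 30m

7h 30m (450 minutes)


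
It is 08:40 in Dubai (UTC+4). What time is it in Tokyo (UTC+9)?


13:40

Time difference = UTC+9 - UTC+4 = +5 hours
New hour = (8 + 5) mod 24
= 13 mod 24 = 13
Minutes unchanged → 13:40


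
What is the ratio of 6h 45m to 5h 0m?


27:20 (1.35)

Duration 1: 405 minutes
Duration 2: 300 minutes
Ratio = 405:300
GCD = 15
Simplified = 27:20
As a decimal: 27/20 = 1.35


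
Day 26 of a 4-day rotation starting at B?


Shift C

Shifts: A, B, C, D
Start: B (index 1)
Day 26: (1 + 26 - 1) mod 4
= 26 mod 4
= 2
Index 2 → shift C


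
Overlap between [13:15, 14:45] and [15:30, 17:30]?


0 minutes

Meeting A: 795-885 (in minutes from midnight)
Meeting B: 930-1050
Overlap start = max(795, 930) = 930
Overlap end = min(885, 1050) = 885
Overlap = max(0, 885 - 930) = 0 min


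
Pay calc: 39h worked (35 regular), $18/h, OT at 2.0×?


Regular: 35h × $18 = $630.00
Overtime: 39 - 35 = 4h
OT pay: 4h × $18 × 2.0 = $144.00
Total = $630.00 + $144.00 = $774.00

$774.00


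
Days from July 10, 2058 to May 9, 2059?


303 days

From July 10, 2058 to May 9, 2059
Rest of July 2058: 31 - 10 = 21
Full months: August 31, September 30, October 31, November 30, December 31, January 31, February 2059 28, March 31, April 30
Days into May 2059: 9
Total = 21 + 31 + 30 + 31 + 30 + 31 + 31 + 28 + 31 + 30 + 9 = 303 days


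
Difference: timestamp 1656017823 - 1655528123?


489700 seconds (136.0 hours / 5.67 days)

Difference = 1656017823 - 1655528123 = 489700 seconds
In hours: 489700 / 3600 ≈ 136.0
In days: 489700 / 86400 ≈ 5.67


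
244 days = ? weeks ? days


Weeks: 244 ÷ 7 = 34 remainder 6

34 weeks 6 days


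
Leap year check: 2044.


Rules: divisible by 4 AND (not by 100 OR by 400)
2044 ÷ 4 = 511 exactly → divisible by 4
2044 ÷ 100 = 20 remainder 44 → not divisible by 100
Divisible by 4 but not by 100 → leap year

Yes


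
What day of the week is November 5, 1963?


Zeller's congruence:
q=5, m=11, k=63, j=19
h = (5 + ⌊13×12/5⌋ + 63 + ⌊63/4⌋ + ⌊19/4⌋ - 2×19) mod 7
= (5 + 31 + 63 + 15 + 4 - 38) mod 7
= 80 mod 7 = 3
h=3 → Tuesday

Tuesday


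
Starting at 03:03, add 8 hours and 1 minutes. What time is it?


Start: 183 minutes from midnight
Add: 481 minutes
Total: 664 minutes
Hours: 664 ÷ 60 = 11 remainder 4

11:04


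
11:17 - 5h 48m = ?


Start: 677 minutes from midnight
Subtract: 348 minutes
Remaining: 677 - 348 = 329
Hours: 5, Minutes: 29

05:29


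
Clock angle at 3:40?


Hour hand = 3×30 + 40×0.5 = 110.0°
Minute hand = 40×6 = 240°
Difference = |110.0 - 240| = 130.0°

130.0°


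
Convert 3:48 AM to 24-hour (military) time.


Input: 3:48 AM
AM hour stays: 3

03:48


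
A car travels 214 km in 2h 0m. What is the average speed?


107.0 km/h

Distance: 214 km
Time: 2 hours
Speed = 214 / 2 = 107.0 km/h


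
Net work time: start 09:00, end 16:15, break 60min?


6h 15m (375 minutes)

Total time = (16×60+15) - (9×60+0)
= 975 - 540 = 435 min
Minus break: 435 - 60 = 375 min
= 6h 15m


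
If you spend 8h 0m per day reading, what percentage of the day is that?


33.3%

Time: 480 minutes
Day: 1440 minutes
Percentage = (480/1440) × 100 ≈ 33.3%


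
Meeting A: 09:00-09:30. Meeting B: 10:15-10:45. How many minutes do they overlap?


0 minutes

Meeting A: 540-570 (in minutes from midnight)
Meeting B: 615-645
Overlap start = max(540, 615) = 615
Overlap end = min(570, 645) = 570
Overlap = max(0, 570 - 615) = 0 min


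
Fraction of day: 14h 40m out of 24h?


Total minutes: 14×60 + 40 = 880
Day = 24×60 = 1440 minutes
Fraction = 880/1440 ≈ 0.6111
As a percentage: 880/1440 × 100 ≈ 61.11%

0.6111 (61.11%)


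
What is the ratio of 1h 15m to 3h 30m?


Duration 1: 75 minutes
Duration 2: 210 minutes
Ratio = 75:210
GCD = 15
Simplified = 5:14
As a decimal: 5/14 ≈ 0.36

5:14 (0.36)


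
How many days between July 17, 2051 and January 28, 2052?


195 days

From July 17, 2051 to January 28, 2052
Rest of July 2051: 31 - 17 = 14
Full months: August 31, September 30, October 31, November 30, December 31
Days into January 2052: 28
Total = 14 + 31 + 30 + 31 + 30 + 31 + 28 = 195 days


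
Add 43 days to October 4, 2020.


Start: October 4, 2020
Add 43 days
October 4 → November 1: 31 - 4 + 1 = 28 days (43 - 28 = 15 left)
November 1 + 15 = November 16, 2020

November 16, 2020


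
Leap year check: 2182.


Rules: divisible by 4 AND (not by 100 OR by 400)
2182 ÷ 4 = 545 remainder 2 → not divisible by 4
Not divisible by 4 → not a leap year

No


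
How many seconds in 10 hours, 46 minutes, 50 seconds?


38810 seconds

Hours: 10 × 3600 = 36000
Minutes: 46 × 60 = 2760
Seconds: 50
Total = 36000 + 2760 + 50 = 38810


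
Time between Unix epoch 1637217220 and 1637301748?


84528 seconds (23.5 hours / 0.98 days)

Difference = 1637301748 - 1637217220 = 84528 seconds
In hours: 84528 / 3600 ≈ 23.5
In days: 84528 / 86400 ≈ 0.98


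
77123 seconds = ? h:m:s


21h 25m 23s

Hours: 77123 ÷ 3600 = 21 remainder 1523
Minutes: 1523 ÷ 60 = 25 remainder 23
Seconds: 23


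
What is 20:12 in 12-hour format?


Hour: 20
20 - 12 = 8 → PM

8:12 PM


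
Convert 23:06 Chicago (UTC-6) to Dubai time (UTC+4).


Time difference = UTC+4 - UTC-6 = +10 hours
New hour = (23 + 10) mod 24
= 33 mod 24 = 9
Minutes unchanged → 09:06; 33 ≥ 24 → next day

09:06 (next day)


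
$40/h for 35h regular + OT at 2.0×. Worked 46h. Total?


$2280.00

Regular: 35h × $40 = $1400.00
Overtime: 46 - 35 = 11h
OT pay: 11h × $40 × 2.0 = $880.00
Total = $1400.00 + $880.00 = $2280.00


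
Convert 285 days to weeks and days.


40 weeks 5 days

Weeks: 285 ÷ 7 = 40 remainder 5


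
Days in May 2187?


Month: May (month 5)
May has 31 days

31 days


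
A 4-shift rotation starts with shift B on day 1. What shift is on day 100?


Shift A

Shifts: A, B, C, D
Start: B (index 1)
Day 100: (1 + 100 - 1) mod 4
= 100 mod 4
= 0
Index 0 → shift A


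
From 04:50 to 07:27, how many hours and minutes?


2h 37m

End time in minutes: 7×60 + 27 = 447
Start time in minutes: 4×60 + 50 = 290
Difference = 447 - 290 = 157 minutes
= 2 hours 37 minutes


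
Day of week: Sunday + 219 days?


Start: Sunday (index 6)
(6 + 219) mod 7
= 225 mod 7
= 1
Index 1 → Tuesday

Tuesday


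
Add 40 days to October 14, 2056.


November 23, 2056

Start: October 14, 2056
Add 40 days
October 14 → November 1: 31 - 14 + 1 = 18 days (40 - 18 = 22 left)
November 1 + 22 = November 23, 2056


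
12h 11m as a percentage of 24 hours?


Total minutes: 12×60 + 11 = 731
Day = 24×60 = 1440 minutes
Fraction = 731/1440 ≈ 0.5076
As a percentage: 731/1440 × 100 ≈ 50.76%

0.5076 (50.76%)


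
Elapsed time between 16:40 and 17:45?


End time in minutes: 17×60 + 45 = 1065
Start time in minutes: 16×60 + 40 = 1000
Difference = 1065 - 1000 = 65 minutes
= 1 hours 5 minutes

1h 5m


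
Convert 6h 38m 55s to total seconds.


Hours: 6 × 3600 = 21600
Minutes: 38 × 60 = 2280
Seconds: 55
Total = 21600 + 2280 + 55 = 23935

23935 seconds


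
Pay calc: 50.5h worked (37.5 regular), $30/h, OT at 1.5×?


Regular: 37.5h × $30 = $1125.00
Overtime: 50.5 - 37.5 = 13.0h
OT pay: 13.0h × $30 × 1.5 = $585.00
Total = $1125.00 + $585.00 = $1710.00

$1710.00
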